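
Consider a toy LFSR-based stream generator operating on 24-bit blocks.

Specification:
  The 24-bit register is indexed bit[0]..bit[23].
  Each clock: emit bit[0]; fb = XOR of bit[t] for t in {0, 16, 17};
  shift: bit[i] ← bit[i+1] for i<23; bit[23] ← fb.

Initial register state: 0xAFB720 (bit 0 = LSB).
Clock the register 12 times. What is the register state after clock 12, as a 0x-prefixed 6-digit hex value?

0x3D8AFB

reg_0 = 0xAFB720
clock 1: out=0, reg = 0x57DB90
clock 2: out=0, reg = 0x2BEDC8
clock 3: out=0, reg = 0x15F6E4
clock 4: out=0, reg = 0x8AFB72
clock 5: out=0, reg = 0xC57DB9
clock 6: out=1, reg = 0x62BEDC
clock 7: out=0, reg = 0xB15F6E
clock 8: out=0, reg = 0xD8AFB7
clock 9: out=1, reg = 0xEC57DB
clock 10: out=1, reg = 0xF62BED
clock 11: out=1, reg = 0x7B15F6
clock 12: out=0, reg = 0x3D8AFB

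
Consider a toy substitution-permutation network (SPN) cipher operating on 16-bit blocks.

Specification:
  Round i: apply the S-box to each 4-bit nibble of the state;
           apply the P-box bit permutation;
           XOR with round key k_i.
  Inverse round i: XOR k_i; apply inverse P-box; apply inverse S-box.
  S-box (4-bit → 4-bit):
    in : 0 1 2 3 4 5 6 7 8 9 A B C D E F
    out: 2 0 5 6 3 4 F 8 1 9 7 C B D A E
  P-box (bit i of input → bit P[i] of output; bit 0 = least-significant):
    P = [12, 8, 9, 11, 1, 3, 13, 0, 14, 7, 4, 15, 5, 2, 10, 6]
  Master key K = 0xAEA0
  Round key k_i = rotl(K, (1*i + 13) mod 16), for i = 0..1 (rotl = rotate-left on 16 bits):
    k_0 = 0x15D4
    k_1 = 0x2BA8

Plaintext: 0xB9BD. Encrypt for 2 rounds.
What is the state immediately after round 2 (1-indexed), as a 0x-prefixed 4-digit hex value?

0xA9FF

s_0 = plaintext = 0xB9BD
s_1 = Round(s_0, k_0) = 0xEB95
s_2 = Round(s_1, k_1) = 0xA9FF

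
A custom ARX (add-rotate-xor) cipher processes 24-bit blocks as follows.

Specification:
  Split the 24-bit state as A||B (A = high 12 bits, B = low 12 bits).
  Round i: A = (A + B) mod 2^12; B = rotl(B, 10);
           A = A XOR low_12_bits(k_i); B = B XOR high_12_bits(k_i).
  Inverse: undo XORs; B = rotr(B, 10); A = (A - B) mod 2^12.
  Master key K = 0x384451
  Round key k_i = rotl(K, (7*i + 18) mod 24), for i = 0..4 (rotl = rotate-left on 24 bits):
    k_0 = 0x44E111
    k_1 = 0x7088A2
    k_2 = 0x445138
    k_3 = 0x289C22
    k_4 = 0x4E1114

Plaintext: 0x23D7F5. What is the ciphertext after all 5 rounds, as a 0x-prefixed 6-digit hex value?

0xD98C2A

s_0 = plaintext = 0x23D7F5
s_1 = Round(s_0, k_0) = 0xB231B3
s_2 = Round(s_1, k_1) = 0x474B64
s_3 = Round(s_2, k_2) = 0xEE069C
s_4 = Round(s_3, k_3) = 0x95E32E
s_5 = Round(s_4, k_4) = 0xD98C2A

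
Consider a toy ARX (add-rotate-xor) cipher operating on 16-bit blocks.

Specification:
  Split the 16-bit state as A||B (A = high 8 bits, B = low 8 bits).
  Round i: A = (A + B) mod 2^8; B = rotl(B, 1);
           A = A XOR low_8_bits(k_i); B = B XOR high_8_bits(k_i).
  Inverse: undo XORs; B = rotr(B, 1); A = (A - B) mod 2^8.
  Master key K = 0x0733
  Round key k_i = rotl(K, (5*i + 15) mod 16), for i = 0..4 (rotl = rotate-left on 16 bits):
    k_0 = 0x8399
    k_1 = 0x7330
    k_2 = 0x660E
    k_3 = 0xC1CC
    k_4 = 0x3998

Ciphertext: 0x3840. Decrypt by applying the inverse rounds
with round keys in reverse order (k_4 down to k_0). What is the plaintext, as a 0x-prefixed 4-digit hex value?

s_0 = ciphertext = 0x3840
s_1 = InvRound(s_0, k_4) = 0xE4BC
s_2 = InvRound(s_1, k_3) = 0x6ABE
s_3 = InvRound(s_2, k_2) = 0xF86C
s_4 = InvRound(s_3, k_1) = 0x398F
s_5 = InvRound(s_4, k_0) = 0x9A06

0x9A06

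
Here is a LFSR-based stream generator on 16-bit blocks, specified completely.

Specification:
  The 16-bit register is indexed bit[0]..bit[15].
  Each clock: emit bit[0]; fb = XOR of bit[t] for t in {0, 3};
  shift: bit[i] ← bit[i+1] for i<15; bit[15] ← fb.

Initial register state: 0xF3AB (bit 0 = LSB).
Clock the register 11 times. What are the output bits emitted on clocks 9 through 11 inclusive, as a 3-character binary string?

reg_0 = 0xF3AB
clock 1: out=1, reg = 0x79D5
clock 2: out=1, reg = 0xBCEA
clock 3: out=0, reg = 0xDE75
clock 4: out=1, reg = 0xEF3A
clock 5: out=0, reg = 0xF79D
clock 6: out=1, reg = 0x7BCE
clock 7: out=0, reg = 0xBDE7
clock 8: out=1, reg = 0xDEF3
clock 9: out=1, reg = 0xEF79
clock 10: out=1, reg = 0x77BC
clock 11: out=0, reg = 0xBBDE

110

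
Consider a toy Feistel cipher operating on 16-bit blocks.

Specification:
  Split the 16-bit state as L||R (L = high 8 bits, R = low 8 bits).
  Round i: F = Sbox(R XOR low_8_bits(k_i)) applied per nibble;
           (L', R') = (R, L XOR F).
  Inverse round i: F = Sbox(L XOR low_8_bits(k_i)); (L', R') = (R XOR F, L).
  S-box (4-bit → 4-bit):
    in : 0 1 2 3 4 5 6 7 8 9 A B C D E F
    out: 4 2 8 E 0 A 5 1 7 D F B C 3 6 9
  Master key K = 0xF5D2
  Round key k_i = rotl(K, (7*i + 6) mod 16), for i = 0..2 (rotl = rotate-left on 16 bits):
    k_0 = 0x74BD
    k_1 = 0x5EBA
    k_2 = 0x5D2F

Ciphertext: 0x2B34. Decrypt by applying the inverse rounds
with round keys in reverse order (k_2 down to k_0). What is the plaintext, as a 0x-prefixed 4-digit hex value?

s_0 = ciphertext = 0x2B34
s_1 = InvRound(s_0, k_2) = 0x742B
s_2 = InvRound(s_1, k_1) = 0xED74
s_3 = InvRound(s_2, k_0) = 0xD0ED

0xD0ED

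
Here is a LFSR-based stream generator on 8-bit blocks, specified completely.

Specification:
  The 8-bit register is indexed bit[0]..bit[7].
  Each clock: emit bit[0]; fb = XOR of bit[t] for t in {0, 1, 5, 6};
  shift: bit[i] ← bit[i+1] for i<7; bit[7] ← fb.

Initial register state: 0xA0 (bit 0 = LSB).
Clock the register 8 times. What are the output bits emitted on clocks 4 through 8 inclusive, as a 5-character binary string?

00101

reg_0 = 0xA0
clock 1: out=0, reg = 0xD0
clock 2: out=0, reg = 0xE8
clock 3: out=0, reg = 0x74
clock 4: out=0, reg = 0x3A
clock 5: out=0, reg = 0x1D
clock 6: out=1, reg = 0x8E
clock 7: out=0, reg = 0xC7
clock 8: out=1, reg = 0xE3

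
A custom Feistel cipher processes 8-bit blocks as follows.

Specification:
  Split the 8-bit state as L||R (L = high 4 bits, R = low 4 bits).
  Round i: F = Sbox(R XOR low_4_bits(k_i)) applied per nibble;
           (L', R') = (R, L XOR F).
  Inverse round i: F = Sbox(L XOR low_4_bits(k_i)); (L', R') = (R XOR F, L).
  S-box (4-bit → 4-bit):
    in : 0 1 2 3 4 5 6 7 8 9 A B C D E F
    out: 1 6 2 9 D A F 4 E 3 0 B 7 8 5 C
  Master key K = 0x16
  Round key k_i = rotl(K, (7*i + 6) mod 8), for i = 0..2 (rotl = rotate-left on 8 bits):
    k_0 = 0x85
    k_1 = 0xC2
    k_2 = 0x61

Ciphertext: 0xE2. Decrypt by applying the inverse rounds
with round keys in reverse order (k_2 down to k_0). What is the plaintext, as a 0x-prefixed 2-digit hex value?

0x99

s_0 = ciphertext = 0xE2
s_1 = InvRound(s_0, k_2) = 0xEE
s_2 = InvRound(s_1, k_1) = 0x9E
s_3 = InvRound(s_2, k_0) = 0x99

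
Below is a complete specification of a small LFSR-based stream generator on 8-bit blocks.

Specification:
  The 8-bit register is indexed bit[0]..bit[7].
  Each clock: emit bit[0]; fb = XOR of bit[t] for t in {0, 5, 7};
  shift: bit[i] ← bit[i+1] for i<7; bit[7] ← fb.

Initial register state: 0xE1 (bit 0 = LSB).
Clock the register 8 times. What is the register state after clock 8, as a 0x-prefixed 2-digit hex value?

0x45

reg_0 = 0xE1
clock 1: out=1, reg = 0xF0
clock 2: out=0, reg = 0x78
clock 3: out=0, reg = 0xBC
clock 4: out=0, reg = 0x5E
clock 5: out=0, reg = 0x2F
clock 6: out=1, reg = 0x17
clock 7: out=1, reg = 0x8B
clock 8: out=1, reg = 0x45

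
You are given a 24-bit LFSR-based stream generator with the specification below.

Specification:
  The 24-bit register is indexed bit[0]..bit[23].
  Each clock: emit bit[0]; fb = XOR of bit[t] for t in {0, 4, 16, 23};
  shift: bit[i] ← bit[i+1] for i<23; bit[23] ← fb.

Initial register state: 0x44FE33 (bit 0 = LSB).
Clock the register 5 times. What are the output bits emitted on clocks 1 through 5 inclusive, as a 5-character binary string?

reg_0 = 0x44FE33
clock 1: out=1, reg = 0x227F19
clock 2: out=1, reg = 0x113F8C
clock 3: out=0, reg = 0x889FC6
clock 4: out=0, reg = 0xC44FE3
clock 5: out=1, reg = 0x6227F1

11001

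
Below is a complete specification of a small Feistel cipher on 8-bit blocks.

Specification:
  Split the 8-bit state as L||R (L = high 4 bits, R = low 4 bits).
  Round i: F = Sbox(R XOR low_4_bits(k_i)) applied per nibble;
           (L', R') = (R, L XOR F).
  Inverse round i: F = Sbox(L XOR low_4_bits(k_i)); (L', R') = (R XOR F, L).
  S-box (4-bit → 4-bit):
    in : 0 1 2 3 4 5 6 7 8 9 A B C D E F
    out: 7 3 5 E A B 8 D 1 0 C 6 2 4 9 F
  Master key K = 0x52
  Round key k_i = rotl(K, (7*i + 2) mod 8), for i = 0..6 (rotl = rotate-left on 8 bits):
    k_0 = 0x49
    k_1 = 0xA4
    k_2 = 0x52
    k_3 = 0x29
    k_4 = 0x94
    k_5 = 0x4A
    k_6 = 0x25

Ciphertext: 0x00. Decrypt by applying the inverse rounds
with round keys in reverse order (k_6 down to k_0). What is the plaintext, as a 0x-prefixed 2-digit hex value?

s_0 = ciphertext = 0x00
s_1 = InvRound(s_0, k_6) = 0xB0
s_2 = InvRound(s_1, k_5) = 0x3B
s_3 = InvRound(s_2, k_4) = 0x63
s_4 = InvRound(s_3, k_3) = 0xC6
s_5 = InvRound(s_4, k_2) = 0xFC
s_6 = InvRound(s_5, k_1) = 0xAF
s_7 = InvRound(s_6, k_0) = 0x1A

0x1A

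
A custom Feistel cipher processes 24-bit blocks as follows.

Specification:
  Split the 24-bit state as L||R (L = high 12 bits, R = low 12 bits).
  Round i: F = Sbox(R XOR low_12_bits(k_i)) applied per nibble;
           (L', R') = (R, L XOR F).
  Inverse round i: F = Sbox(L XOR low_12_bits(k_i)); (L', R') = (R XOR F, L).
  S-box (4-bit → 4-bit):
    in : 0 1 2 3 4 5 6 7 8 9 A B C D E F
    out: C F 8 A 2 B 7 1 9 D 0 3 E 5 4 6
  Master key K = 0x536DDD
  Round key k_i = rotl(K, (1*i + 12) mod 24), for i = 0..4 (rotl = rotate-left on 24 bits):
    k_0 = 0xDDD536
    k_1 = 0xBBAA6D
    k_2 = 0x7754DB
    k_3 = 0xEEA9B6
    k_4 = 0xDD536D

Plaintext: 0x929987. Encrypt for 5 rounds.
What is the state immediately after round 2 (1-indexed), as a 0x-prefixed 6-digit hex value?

0x716C94

s_0 = plaintext = 0x929987
s_1 = Round(s_0, k_0) = 0x987716
s_2 = Round(s_1, k_1) = 0x716C94
s_3 = Round(s_2, k_2) = 0xC94E30
s_4 = Round(s_3, k_3) = 0xE30D03
s_5 = Round(s_4, k_4) = 0xD03A44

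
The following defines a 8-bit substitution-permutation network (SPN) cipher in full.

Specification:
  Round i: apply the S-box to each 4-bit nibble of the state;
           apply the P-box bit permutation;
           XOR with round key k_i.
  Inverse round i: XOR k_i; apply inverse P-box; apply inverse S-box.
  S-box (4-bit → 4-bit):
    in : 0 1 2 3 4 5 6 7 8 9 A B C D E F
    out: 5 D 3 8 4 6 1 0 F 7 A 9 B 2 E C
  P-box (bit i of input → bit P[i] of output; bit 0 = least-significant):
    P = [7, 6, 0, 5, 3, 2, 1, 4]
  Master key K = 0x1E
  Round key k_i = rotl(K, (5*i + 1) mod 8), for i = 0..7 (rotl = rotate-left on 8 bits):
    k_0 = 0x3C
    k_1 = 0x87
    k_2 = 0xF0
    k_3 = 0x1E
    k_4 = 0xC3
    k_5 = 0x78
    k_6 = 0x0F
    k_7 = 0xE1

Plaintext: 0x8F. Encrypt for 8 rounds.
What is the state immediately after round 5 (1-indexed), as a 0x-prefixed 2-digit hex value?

0x69

s_0 = plaintext = 0x8F
s_1 = Round(s_0, k_0) = 0x03
s_2 = Round(s_1, k_1) = 0xAD
s_3 = Round(s_2, k_2) = 0xA4
s_4 = Round(s_3, k_3) = 0x0B
s_5 = Round(s_4, k_4) = 0x69
s_6 = Round(s_5, k_5) = 0xB1
s_7 = Round(s_6, k_6) = 0xB6
s_8 = Round(s_7, k_7) = 0x79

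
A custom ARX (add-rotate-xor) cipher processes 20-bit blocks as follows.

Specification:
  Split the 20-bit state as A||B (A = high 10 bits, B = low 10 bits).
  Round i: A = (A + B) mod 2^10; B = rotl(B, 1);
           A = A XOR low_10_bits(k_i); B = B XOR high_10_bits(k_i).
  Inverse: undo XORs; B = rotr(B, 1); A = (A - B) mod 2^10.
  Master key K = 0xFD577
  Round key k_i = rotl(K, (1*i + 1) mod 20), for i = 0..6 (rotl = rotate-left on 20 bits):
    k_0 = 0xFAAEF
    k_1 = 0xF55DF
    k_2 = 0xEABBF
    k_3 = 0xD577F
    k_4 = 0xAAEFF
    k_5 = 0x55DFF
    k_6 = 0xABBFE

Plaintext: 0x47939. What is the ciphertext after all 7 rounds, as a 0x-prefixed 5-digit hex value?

0xD1E09

s_0 = plaintext = 0x47939
s_1 = Round(s_0, k_0) = 0x2E198
s_2 = Round(s_1, k_1) = 0xE3CE5
s_3 = Round(s_2, k_2) = 0xF2E60
s_4 = Round(s_3, k_3) = 0x55394
s_5 = Round(s_4, k_4) = 0x85D82
s_6 = Round(s_5, k_5) = 0x99A53
s_7 = Round(s_6, k_6) = 0xD1E09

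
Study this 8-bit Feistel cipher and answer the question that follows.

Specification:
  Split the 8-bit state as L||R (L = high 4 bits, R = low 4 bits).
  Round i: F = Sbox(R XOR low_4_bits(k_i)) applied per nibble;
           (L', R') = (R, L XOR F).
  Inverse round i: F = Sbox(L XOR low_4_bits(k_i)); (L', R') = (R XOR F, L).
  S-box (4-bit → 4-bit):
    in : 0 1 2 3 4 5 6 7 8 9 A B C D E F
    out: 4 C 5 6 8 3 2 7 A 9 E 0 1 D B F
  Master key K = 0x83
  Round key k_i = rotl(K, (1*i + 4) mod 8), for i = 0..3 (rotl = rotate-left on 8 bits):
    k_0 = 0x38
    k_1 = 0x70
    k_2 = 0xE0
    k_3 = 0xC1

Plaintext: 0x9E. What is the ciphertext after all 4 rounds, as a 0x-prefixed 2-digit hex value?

0x02

s_0 = plaintext = 0x9E
s_1 = Round(s_0, k_0) = 0xEB
s_2 = Round(s_1, k_1) = 0xBE
s_3 = Round(s_2, k_2) = 0xE0
s_4 = Round(s_3, k_3) = 0x02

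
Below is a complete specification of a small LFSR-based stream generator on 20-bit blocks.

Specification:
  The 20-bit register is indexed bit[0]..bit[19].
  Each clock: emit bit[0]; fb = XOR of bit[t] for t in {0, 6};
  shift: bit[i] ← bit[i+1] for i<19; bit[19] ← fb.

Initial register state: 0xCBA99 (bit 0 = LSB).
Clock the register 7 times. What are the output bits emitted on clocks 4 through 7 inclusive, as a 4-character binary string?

1100

reg_0 = 0xCBA99
clock 1: out=1, reg = 0xE5D4C
clock 2: out=0, reg = 0xF2EA6
clock 3: out=0, reg = 0x79753
clock 4: out=1, reg = 0x3CBA9
clock 5: out=1, reg = 0x9E5D4
clock 6: out=0, reg = 0xCF2EA
clock 7: out=0, reg = 0xE7975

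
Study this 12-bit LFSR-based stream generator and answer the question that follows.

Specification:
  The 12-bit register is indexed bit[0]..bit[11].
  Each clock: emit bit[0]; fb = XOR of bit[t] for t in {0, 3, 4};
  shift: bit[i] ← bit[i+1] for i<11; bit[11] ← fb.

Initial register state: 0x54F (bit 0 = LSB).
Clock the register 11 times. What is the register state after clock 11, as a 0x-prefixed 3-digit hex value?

0x764

reg_0 = 0x54F
clock 1: out=1, reg = 0x2A7
clock 2: out=1, reg = 0x953
clock 3: out=1, reg = 0x4A9
clock 4: out=1, reg = 0x254
clock 5: out=0, reg = 0x92A
clock 6: out=0, reg = 0xC95
clock 7: out=1, reg = 0x64A
clock 8: out=0, reg = 0xB25
clock 9: out=1, reg = 0xD92
clock 10: out=0, reg = 0xEC9
clock 11: out=1, reg = 0x764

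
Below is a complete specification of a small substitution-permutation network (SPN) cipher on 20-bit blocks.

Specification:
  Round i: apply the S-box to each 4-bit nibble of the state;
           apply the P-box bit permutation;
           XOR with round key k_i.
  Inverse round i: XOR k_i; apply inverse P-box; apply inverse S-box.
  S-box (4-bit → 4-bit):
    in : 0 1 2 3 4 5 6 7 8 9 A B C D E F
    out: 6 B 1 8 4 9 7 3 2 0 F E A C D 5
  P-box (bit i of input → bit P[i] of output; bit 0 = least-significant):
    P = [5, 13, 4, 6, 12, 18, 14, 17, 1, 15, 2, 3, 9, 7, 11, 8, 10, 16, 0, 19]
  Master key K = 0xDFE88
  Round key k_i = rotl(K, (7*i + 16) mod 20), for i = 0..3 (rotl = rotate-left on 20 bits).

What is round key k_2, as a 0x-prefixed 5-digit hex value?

0xA237F

K = 0xDFE88
k_0 = rotl(K, (7*0+16) mod 20) = rotl(K, 16) = 0x8DFE8
k_1 = rotl(K, (7*1+16) mod 20) = rotl(K, 3) = 0xFF446
k_2 = rotl(K, (7*2+16) mod 20) = rotl(K, 10) = 0xA237F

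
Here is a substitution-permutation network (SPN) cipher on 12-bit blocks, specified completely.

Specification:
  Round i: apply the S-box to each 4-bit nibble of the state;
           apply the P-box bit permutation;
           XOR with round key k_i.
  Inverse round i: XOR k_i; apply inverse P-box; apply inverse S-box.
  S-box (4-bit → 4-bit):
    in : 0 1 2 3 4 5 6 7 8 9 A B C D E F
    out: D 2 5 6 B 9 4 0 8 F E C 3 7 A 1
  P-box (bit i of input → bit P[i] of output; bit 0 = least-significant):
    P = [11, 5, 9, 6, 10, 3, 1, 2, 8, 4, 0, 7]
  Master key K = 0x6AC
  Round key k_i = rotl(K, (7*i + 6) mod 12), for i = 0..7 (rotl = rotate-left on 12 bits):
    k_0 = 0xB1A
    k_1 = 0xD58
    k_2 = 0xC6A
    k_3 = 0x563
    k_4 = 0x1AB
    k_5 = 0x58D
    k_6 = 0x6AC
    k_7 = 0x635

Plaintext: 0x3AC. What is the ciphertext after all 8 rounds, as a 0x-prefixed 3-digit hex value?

s_0 = plaintext = 0x3AC
s_1 = Round(s_0, k_0) = 0x325
s_2 = Round(s_1, k_1) = 0x10B
s_3 = Round(s_2, k_2) = 0xA3C
s_4 = Round(s_3, k_3) = 0xDD8
s_5 = Round(s_4, k_4) = 0x4F0
s_6 = Round(s_5, k_5) = 0xA5D
s_7 = Round(s_6, k_6) = 0x819
s_8 = Round(s_7, k_7) = 0xCDD

0xCDD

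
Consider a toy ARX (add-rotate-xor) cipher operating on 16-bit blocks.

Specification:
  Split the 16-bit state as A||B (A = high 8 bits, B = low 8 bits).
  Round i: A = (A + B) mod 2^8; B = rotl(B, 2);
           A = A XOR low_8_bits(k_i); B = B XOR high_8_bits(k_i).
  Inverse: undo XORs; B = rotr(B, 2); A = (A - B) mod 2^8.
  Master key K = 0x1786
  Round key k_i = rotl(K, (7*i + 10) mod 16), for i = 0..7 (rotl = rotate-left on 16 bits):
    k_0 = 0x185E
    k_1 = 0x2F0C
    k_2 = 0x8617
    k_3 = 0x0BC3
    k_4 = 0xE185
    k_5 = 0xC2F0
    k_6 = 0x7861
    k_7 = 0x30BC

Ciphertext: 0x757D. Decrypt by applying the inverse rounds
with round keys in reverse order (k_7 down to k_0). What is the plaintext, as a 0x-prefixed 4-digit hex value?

0xE11D

s_0 = ciphertext = 0x757D
s_1 = InvRound(s_0, k_7) = 0x7653
s_2 = InvRound(s_1, k_6) = 0x4DCA
s_3 = InvRound(s_2, k_5) = 0xBB02
s_4 = InvRound(s_3, k_4) = 0x46F8
s_5 = InvRound(s_4, k_3) = 0x89FC
s_6 = InvRound(s_5, k_2) = 0x009E
s_7 = InvRound(s_6, k_1) = 0xA06C
s_8 = InvRound(s_7, k_0) = 0xE11D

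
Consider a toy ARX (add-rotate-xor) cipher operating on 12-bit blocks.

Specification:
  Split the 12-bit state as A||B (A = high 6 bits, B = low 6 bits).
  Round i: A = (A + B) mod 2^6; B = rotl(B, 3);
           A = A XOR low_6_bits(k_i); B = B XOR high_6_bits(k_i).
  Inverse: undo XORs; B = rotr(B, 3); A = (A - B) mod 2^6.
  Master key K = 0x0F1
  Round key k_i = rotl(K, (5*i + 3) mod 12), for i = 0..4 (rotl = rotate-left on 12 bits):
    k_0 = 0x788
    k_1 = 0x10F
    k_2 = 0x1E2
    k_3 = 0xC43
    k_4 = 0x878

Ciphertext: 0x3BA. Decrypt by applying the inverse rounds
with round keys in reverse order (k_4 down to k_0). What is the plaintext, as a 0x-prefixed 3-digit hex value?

s_0 = ciphertext = 0x3BA
s_1 = InvRound(s_0, k_4) = 0x6DB
s_2 = InvRound(s_1, k_3) = 0x0D5
s_3 = InvRound(s_2, k_2) = 0x3D2
s_4 = InvRound(s_3, k_1) = 0x3B2
s_5 = InvRound(s_4, k_0) = 0x865

0x865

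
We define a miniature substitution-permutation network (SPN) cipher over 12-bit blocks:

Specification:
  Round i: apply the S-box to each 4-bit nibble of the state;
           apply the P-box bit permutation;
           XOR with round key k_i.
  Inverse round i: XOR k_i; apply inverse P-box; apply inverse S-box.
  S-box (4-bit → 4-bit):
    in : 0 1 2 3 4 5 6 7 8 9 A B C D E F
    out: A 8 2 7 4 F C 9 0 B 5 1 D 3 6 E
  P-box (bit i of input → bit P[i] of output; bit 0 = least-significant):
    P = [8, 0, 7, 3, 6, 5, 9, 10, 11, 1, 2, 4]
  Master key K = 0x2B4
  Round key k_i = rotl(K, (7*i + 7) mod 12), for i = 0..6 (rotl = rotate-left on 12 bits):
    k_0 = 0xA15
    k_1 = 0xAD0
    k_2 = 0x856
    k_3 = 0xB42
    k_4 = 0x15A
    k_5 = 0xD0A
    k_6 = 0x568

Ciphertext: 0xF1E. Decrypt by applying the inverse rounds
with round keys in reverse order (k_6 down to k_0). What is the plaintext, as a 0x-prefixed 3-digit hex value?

s_0 = ciphertext = 0xF1E
s_1 = InvRound(s_0, k_6) = 0x538
s_2 = InvRound(s_1, k_5) = 0x928
s_3 = InvRound(s_2, k_4) = 0x9D8
s_4 = InvRound(s_3, k_3) = 0x046
s_5 = InvRound(s_4, k_2) = 0x788
s_6 = InvRound(s_5, k_1) = 0x777
s_7 = InvRound(s_6, k_0) = 0xD9B

0xD9B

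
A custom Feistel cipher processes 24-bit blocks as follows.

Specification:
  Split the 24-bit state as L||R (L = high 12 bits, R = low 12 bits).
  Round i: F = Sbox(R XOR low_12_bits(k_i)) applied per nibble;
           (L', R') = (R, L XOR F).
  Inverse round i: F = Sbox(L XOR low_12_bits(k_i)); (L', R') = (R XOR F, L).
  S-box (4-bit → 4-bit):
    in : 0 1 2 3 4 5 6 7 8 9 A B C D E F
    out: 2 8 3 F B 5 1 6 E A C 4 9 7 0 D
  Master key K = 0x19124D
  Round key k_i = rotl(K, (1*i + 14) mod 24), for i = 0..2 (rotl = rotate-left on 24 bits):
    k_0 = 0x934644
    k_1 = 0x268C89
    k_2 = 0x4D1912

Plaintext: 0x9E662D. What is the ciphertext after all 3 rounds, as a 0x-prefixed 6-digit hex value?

s_0 = plaintext = 0x9E662D
s_1 = Round(s_0, k_0) = 0x62DBFC
s_2 = Round(s_1, k_1) = 0xBFC048
s_3 = Round(s_2, k_2) = 0x0481A0

0x0481A0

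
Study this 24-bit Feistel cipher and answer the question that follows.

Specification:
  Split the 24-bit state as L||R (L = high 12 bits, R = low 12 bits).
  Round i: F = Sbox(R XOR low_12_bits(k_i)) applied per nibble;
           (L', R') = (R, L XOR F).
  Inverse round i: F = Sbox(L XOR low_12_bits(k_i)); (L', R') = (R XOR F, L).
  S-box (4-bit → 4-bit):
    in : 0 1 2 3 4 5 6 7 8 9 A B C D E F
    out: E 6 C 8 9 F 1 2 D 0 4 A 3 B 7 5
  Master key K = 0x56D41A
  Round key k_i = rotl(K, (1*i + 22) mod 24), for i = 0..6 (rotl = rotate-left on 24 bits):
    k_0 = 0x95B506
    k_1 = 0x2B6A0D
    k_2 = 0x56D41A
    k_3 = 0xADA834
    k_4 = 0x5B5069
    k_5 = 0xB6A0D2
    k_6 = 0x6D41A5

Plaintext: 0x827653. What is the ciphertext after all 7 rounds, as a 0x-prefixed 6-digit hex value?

0x944038

s_0 = plaintext = 0x827653
s_1 = Round(s_0, k_0) = 0x6530D8
s_2 = Round(s_1, k_1) = 0x0D82EC
s_3 = Round(s_2, k_2) = 0x2EC189
s_4 = Round(s_3, k_3) = 0x189247
s_5 = Round(s_4, k_4) = 0x247D4E
s_6 = Round(s_5, k_5) = 0xD4E944
s_7 = Round(s_6, k_6) = 0x944038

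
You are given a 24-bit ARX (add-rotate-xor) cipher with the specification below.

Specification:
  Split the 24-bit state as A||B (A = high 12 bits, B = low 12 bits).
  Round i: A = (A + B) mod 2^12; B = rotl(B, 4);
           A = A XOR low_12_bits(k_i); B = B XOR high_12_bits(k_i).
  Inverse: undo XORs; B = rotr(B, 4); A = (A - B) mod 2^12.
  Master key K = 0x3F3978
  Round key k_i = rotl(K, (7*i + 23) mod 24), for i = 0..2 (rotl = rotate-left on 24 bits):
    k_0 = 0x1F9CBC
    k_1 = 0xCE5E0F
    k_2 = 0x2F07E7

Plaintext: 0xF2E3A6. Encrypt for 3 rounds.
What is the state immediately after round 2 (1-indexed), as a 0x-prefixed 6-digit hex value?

0x40D54E

s_0 = plaintext = 0xF2E3A6
s_1 = Round(s_0, k_0) = 0xE68B9A
s_2 = Round(s_1, k_1) = 0x40D54E
s_3 = Round(s_2, k_2) = 0xEBC615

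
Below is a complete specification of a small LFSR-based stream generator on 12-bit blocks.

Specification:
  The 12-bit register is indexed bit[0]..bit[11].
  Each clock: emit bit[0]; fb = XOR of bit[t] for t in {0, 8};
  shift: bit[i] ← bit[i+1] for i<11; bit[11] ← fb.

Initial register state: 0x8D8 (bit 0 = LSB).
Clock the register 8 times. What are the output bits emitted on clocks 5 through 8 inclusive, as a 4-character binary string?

1011

reg_0 = 0x8D8
clock 1: out=0, reg = 0x46C
clock 2: out=0, reg = 0x236
clock 3: out=0, reg = 0x11B
clock 4: out=1, reg = 0x08D
clock 5: out=1, reg = 0x846
clock 6: out=0, reg = 0x423
clock 7: out=1, reg = 0xA11
clock 8: out=1, reg = 0xD08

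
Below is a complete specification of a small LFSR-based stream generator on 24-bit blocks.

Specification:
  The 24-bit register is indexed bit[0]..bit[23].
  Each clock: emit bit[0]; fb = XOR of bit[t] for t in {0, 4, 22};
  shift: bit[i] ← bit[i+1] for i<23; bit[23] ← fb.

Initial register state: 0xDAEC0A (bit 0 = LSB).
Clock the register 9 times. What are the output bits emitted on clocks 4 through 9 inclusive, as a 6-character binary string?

reg_0 = 0xDAEC0A
clock 1: out=0, reg = 0xED7605
clock 2: out=1, reg = 0x76BB02
clock 3: out=0, reg = 0xBB5D81
clock 4: out=1, reg = 0xDDAEC0
clock 5: out=0, reg = 0xEED760
clock 6: out=0, reg = 0xF76BB0
clock 7: out=0, reg = 0x7BB5D8
clock 8: out=0, reg = 0x3DDAEC
clock 9: out=0, reg = 0x1EED76

100000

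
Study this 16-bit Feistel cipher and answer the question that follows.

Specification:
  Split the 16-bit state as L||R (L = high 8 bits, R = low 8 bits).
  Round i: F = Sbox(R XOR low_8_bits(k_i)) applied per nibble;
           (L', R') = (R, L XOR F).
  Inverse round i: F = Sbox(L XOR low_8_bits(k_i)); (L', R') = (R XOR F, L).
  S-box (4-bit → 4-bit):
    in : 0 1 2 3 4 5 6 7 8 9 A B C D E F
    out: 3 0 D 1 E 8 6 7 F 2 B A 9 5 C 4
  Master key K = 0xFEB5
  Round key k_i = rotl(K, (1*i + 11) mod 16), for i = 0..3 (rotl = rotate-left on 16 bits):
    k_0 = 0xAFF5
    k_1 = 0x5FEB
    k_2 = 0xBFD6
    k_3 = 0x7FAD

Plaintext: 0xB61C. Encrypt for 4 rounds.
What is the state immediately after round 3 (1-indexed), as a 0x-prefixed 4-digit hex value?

0x38B8

s_0 = plaintext = 0xB61C
s_1 = Round(s_0, k_0) = 0x1C74
s_2 = Round(s_1, k_1) = 0x7438
s_3 = Round(s_2, k_2) = 0x38B8
s_4 = Round(s_3, k_3) = 0xB830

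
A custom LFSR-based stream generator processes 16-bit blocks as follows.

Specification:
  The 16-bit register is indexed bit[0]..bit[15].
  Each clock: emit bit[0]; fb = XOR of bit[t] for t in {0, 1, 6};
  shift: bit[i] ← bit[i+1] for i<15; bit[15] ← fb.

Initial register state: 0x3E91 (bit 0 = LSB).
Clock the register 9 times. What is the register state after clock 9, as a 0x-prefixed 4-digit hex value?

0x919F

reg_0 = 0x3E91
clock 1: out=1, reg = 0x9F48
clock 2: out=0, reg = 0xCFA4
clock 3: out=0, reg = 0x67D2
clock 4: out=0, reg = 0x33E9
clock 5: out=1, reg = 0x19F4
clock 6: out=0, reg = 0x8CFA
clock 7: out=0, reg = 0x467D
clock 8: out=1, reg = 0x233E
clock 9: out=0, reg = 0x919F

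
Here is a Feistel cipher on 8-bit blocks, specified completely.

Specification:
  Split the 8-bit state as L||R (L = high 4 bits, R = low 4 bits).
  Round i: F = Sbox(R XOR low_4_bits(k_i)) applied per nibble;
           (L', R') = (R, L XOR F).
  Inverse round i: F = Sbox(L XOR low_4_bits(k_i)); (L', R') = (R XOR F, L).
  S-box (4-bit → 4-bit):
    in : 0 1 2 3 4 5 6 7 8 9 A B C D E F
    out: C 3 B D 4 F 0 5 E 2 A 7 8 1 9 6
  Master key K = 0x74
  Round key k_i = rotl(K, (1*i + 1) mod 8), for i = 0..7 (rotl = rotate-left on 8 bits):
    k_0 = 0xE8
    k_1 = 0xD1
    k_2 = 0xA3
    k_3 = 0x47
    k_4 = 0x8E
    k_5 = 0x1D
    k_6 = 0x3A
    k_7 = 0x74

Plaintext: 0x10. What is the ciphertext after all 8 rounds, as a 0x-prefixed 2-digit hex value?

s_0 = plaintext = 0x10
s_1 = Round(s_0, k_0) = 0x0F
s_2 = Round(s_1, k_1) = 0xF9
s_3 = Round(s_2, k_2) = 0x95
s_4 = Round(s_3, k_3) = 0x52
s_5 = Round(s_4, k_4) = 0x2D
s_6 = Round(s_5, k_5) = 0xDE
s_7 = Round(s_6, k_6) = 0xE9
s_8 = Round(s_7, k_7) = 0x9F

0x9F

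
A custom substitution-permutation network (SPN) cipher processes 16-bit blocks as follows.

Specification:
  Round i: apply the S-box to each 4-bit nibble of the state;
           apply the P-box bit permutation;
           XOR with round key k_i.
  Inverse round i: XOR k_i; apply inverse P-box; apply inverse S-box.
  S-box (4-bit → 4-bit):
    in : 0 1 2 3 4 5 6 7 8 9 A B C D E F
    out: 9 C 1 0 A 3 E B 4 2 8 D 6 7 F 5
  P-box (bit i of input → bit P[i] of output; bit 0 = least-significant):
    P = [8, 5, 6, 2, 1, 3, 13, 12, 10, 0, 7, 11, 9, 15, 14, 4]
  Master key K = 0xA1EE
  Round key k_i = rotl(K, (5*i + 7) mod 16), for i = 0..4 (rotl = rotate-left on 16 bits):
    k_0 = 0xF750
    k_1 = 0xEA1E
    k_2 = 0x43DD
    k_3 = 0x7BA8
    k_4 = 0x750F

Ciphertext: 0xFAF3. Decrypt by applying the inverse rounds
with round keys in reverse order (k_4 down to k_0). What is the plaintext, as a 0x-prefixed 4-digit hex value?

s_0 = ciphertext = 0xFAF3
s_1 = InvRound(s_0, k_4) = 0x7B9E
s_2 = InvRound(s_1, k_3) = 0xA324
s_3 = InvRound(s_2, k_2) = 0x6CCC
s_4 = InvRound(s_3, k_1) = 0x7F28
s_5 = InvRound(s_4, k_0) = 0x4A9C

0x4A9C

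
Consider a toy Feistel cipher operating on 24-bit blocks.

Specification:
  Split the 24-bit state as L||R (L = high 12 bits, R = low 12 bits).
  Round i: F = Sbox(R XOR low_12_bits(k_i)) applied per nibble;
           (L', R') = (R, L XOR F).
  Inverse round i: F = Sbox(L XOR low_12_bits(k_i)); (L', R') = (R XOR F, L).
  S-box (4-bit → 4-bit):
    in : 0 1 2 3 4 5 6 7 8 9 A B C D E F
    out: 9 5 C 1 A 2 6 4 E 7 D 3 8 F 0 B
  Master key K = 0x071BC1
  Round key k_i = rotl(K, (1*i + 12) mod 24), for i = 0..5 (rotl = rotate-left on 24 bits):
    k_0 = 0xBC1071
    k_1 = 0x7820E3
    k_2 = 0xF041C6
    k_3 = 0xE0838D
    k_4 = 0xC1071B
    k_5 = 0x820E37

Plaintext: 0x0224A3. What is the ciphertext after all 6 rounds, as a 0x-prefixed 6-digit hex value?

s_0 = plaintext = 0x0224A3
s_1 = Round(s_0, k_0) = 0x4A3ADE
s_2 = Round(s_1, k_1) = 0xADE9BC
s_3 = Round(s_2, k_2) = 0x9BC493
s_4 = Round(s_3, k_3) = 0x493DEC
s_5 = Round(s_4, k_4) = 0xDEC927
s_6 = Round(s_5, k_5) = 0x9279B5

0x9279B5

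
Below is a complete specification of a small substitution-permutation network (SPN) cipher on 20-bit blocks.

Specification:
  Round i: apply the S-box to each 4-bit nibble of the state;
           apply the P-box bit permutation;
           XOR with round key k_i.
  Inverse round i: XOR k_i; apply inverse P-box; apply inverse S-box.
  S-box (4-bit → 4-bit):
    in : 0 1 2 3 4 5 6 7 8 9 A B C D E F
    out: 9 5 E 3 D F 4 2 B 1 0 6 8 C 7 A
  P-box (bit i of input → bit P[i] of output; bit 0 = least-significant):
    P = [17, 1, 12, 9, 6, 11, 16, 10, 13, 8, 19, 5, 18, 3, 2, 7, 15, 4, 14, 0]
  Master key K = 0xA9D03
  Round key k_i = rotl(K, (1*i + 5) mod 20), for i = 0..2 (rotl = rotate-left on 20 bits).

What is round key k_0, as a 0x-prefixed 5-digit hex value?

0x3A075

K = 0xA9D03
k_0 = rotl(K, (1*0+5) mod 20) = rotl(K, 5) = 0x3A075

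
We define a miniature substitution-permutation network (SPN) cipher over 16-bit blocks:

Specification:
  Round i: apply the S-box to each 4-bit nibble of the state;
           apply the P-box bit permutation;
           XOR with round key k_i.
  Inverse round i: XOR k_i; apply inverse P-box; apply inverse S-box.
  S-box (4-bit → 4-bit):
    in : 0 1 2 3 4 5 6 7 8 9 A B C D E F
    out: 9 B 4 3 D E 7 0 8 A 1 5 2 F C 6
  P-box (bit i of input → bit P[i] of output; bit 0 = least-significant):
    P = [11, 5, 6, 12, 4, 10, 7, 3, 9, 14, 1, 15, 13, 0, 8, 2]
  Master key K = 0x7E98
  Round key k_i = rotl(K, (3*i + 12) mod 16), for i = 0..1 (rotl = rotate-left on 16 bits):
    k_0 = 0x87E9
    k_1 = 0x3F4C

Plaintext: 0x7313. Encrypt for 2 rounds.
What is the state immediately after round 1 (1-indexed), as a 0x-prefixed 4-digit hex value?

s_0 = plaintext = 0x7313
s_1 = Round(s_0, k_0) = 0xC9D1
s_2 = Round(s_1, k_1) = 0xE3F5

0xC9D1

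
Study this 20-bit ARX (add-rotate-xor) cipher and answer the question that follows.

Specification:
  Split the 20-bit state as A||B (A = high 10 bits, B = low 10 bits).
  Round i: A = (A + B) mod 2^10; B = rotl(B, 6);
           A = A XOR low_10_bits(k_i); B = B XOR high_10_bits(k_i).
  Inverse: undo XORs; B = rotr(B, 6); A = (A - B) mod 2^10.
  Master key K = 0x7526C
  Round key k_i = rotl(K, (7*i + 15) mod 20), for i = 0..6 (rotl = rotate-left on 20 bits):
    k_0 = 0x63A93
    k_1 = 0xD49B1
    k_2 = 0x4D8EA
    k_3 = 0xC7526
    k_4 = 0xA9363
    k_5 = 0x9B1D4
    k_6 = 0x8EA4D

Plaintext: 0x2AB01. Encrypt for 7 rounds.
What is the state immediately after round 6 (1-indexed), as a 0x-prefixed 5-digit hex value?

0x8B9AF

s_0 = plaintext = 0x2AB01
s_1 = Round(s_0, k_0) = 0x4E1FE
s_2 = Round(s_1, k_1) = 0xA1CCD
s_3 = Round(s_2, k_2) = 0xEFA7A
s_4 = Round(s_3, k_3) = 0xC79BA
s_5 = Round(s_4, k_4) = 0xEEC3F
s_6 = Round(s_5, k_5) = 0x8B9AF
s_7 = Round(s_6, k_6) = 0x641E0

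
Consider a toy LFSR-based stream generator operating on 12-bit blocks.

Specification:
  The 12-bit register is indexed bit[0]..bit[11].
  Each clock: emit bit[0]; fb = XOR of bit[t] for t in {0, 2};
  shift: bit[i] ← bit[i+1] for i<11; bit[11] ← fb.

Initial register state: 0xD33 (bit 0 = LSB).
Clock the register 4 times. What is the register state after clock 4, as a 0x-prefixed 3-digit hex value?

0xFD3

reg_0 = 0xD33
clock 1: out=1, reg = 0xE99
clock 2: out=1, reg = 0xF4C
clock 3: out=0, reg = 0xFA6
clock 4: out=0, reg = 0xFD3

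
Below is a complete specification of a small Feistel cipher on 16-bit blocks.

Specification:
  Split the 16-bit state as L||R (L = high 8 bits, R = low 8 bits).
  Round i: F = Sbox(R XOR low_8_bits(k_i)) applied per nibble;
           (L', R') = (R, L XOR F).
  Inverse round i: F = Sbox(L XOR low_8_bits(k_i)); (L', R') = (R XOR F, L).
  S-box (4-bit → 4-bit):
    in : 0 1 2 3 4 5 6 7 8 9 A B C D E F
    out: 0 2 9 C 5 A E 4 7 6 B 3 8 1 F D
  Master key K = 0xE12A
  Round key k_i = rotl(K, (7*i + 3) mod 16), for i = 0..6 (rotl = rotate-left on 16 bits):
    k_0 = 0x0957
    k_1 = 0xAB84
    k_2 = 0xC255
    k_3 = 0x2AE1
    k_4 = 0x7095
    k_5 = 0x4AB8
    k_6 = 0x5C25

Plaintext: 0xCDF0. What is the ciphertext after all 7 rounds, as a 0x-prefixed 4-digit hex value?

s_0 = plaintext = 0xCDF0
s_1 = Round(s_0, k_0) = 0xF079
s_2 = Round(s_1, k_1) = 0x7921
s_3 = Round(s_2, k_2) = 0x213C
s_4 = Round(s_3, k_3) = 0x3C30
s_5 = Round(s_4, k_4) = 0x3086
s_6 = Round(s_5, k_5) = 0x86FF
s_7 = Round(s_6, k_6) = 0xFF9D

0xFF9D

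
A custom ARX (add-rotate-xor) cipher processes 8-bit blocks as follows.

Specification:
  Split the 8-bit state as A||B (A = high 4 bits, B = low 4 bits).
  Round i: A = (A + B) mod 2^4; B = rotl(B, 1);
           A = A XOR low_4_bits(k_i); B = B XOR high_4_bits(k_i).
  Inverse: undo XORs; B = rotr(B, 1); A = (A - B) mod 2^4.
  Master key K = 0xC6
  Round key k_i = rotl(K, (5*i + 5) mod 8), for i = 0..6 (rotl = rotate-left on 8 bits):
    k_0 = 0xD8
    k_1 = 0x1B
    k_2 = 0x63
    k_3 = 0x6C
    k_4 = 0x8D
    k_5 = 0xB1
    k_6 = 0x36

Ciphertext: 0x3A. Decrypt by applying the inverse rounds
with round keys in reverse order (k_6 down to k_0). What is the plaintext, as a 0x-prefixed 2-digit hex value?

0x99

s_0 = ciphertext = 0x3A
s_1 = InvRound(s_0, k_6) = 0x9C
s_2 = InvRound(s_1, k_5) = 0xDB
s_3 = InvRound(s_2, k_4) = 0x79
s_4 = InvRound(s_3, k_3) = 0xCF
s_5 = InvRound(s_4, k_2) = 0x3C
s_6 = InvRound(s_5, k_1) = 0xAE
s_7 = InvRound(s_6, k_0) = 0x99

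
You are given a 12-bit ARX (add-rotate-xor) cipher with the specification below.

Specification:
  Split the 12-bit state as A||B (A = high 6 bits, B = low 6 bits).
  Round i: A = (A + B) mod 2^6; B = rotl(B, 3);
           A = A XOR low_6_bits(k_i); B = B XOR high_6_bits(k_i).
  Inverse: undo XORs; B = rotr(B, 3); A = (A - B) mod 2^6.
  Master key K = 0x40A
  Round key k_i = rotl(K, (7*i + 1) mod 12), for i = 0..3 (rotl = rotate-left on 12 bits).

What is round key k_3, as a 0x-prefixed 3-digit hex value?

K = 0x40A
k_0 = rotl(K, (7*0+1) mod 12) = rotl(K, 1) = 0x814
k_1 = rotl(K, (7*1+1) mod 12) = rotl(K, 8) = 0xA40
k_2 = rotl(K, (7*2+1) mod 12) = rotl(K, 3) = 0x052
k_3 = rotl(K, (7*3+1) mod 12) = rotl(K, 10) = 0x902

0x902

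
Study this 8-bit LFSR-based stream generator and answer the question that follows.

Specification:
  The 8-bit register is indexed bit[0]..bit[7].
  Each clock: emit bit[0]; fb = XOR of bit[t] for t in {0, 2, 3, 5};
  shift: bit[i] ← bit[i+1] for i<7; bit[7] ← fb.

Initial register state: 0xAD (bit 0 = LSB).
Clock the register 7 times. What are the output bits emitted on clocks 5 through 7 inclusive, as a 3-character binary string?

reg_0 = 0xAD
clock 1: out=1, reg = 0x56
clock 2: out=0, reg = 0xAB
clock 3: out=1, reg = 0xD5
clock 4: out=1, reg = 0x6A
clock 5: out=0, reg = 0x35
clock 6: out=1, reg = 0x9A
clock 7: out=0, reg = 0xCD

010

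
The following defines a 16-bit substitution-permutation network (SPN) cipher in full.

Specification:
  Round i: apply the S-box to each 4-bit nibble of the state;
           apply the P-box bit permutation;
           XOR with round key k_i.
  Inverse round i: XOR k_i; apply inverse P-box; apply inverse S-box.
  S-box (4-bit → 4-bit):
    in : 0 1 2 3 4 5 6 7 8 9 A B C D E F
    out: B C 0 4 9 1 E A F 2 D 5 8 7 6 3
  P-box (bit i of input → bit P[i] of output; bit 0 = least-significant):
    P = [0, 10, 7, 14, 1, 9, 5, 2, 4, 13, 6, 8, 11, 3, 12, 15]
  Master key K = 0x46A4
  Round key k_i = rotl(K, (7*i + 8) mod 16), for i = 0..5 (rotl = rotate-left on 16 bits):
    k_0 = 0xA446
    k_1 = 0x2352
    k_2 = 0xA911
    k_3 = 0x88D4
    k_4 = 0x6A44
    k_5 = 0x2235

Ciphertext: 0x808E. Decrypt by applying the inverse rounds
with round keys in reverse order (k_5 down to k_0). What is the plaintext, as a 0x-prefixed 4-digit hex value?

s_0 = ciphertext = 0x808E
s_1 = InvRound(s_0, k_5) = 0x7FDB
s_2 = InvRound(s_1, k_4) = 0xE44D
s_3 = InvRound(s_2, k_3) = 0xFF28
s_4 = InvRound(s_3, k_2) = 0xE5E0
s_5 = InvRound(s_4, k_1) = 0xC5D6
s_6 = InvRound(s_5, k_0) = 0x2021

0x2021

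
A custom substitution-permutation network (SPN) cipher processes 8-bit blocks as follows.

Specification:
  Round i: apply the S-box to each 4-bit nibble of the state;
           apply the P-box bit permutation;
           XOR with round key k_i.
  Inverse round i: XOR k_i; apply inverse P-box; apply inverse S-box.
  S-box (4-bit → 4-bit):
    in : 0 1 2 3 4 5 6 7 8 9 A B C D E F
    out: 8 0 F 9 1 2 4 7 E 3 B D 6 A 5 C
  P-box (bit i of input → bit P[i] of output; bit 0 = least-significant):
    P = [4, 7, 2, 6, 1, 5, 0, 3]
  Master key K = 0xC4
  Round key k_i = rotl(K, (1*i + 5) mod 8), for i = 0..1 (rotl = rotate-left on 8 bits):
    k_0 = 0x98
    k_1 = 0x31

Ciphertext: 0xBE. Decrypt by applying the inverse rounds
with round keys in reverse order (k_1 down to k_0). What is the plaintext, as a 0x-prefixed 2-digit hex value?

s_0 = ciphertext = 0xBE
s_1 = InvRound(s_0, k_1) = 0xBC
s_2 = InvRound(s_1, k_0) = 0x56

0x56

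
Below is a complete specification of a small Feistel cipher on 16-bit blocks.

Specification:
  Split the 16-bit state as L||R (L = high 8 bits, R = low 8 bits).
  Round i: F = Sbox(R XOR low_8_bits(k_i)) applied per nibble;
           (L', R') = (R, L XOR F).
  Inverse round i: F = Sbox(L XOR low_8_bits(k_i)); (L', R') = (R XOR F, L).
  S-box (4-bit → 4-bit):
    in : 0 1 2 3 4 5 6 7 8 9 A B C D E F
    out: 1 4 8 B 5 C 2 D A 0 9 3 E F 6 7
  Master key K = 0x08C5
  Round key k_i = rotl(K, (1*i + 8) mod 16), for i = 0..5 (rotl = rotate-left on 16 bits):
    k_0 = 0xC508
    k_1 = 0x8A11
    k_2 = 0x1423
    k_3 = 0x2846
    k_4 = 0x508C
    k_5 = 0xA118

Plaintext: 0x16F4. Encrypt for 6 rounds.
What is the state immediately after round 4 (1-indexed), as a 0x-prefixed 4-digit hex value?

s_0 = plaintext = 0x16F4
s_1 = Round(s_0, k_0) = 0xF468
s_2 = Round(s_1, k_1) = 0x6824
s_3 = Round(s_2, k_2) = 0x2475
s_4 = Round(s_3, k_3) = 0x759F
s_5 = Round(s_4, k_4) = 0x9F3E
s_6 = Round(s_5, k_5) = 0x3E1D

0x759F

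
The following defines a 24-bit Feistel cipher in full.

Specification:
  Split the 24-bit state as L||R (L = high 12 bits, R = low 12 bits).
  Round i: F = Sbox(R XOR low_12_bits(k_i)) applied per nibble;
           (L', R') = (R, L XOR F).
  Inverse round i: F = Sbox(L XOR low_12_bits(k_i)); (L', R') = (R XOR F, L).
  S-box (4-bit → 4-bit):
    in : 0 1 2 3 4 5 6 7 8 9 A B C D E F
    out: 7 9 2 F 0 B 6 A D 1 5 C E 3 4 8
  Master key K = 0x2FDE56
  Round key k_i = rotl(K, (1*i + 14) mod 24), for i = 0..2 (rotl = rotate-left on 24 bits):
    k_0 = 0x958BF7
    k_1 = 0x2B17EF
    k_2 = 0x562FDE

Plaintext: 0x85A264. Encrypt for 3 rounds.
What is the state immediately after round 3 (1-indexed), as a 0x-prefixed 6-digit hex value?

s_0 = plaintext = 0x85A264
s_1 = Round(s_0, k_0) = 0x264945
s_2 = Round(s_1, k_1) = 0x945631
s_3 = Round(s_2, k_2) = 0x63180D

0x63180D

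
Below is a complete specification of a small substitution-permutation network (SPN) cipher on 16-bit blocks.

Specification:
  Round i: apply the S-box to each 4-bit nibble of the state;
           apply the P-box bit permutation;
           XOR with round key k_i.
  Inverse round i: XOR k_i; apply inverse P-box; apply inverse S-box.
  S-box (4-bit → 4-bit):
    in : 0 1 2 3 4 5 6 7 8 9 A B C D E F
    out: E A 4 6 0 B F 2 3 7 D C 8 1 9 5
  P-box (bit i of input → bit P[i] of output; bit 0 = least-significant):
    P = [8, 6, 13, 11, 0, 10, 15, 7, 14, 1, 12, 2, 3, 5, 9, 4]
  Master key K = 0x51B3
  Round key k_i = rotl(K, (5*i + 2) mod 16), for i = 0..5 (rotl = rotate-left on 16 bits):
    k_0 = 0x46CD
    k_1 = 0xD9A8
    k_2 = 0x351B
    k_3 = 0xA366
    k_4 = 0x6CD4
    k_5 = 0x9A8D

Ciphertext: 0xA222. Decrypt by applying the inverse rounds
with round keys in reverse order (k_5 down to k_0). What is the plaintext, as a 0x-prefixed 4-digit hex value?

0x850A

s_0 = ciphertext = 0xA222
s_1 = InvRound(s_0, k_5) = 0x80EB
s_2 = InvRound(s_1, k_4) = 0x559B
s_3 = InvRound(s_2, k_3) = 0x6A63
s_4 = InvRound(s_3, k_2) = 0x6F75
s_5 = InvRound(s_4, k_1) = 0xAB63
s_6 = InvRound(s_5, k_0) = 0x850A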